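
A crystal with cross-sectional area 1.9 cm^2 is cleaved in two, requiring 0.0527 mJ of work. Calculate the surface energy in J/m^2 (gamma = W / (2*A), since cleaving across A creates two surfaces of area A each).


Convert: A = 1.9 cm^2 = 0.00019 m^2, W = 0.0527 mJ = 5.27e-05 J
Cleaving exposes two faces of area A, so total new surface = 2*A and gamma = W / (2*A)
gamma = 5.27e-05 / (2 * 0.00019)
gamma = 0.139 J/m^2

0.139


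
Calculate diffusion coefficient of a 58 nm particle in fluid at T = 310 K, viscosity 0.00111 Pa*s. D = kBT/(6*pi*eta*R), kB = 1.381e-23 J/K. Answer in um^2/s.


Radius R = 58/2 = 29 nm = 2.9e-08 m
D = kB*T / (6*pi*eta*R)
D = 1.381e-23 * 310 / (6 * pi * 0.00111 * 2.9e-08)
D = 7.05559e-12 m^2/s = 7.056 um^2/s

7.056


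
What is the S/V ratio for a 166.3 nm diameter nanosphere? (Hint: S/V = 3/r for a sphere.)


Radius r = 166.3/2 = 83.15 nm
S/V = 3 / r = 3 / 83.15
S/V = 0.0361 nm^-1

0.0361


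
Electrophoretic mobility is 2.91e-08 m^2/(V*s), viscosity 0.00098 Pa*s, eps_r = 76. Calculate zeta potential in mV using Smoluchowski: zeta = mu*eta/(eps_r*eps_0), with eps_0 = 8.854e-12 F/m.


Smoluchowski equation: zeta = mu * eta / (eps_r * eps_0)
zeta = 2.91e-08 * 0.00098 / (76 * 8.854e-12)
zeta = 0.04238 V = 42.38 mV

42.38


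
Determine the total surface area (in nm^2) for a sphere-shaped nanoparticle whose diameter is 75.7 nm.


Radius r = 75.7/2 = 37.85 nm
Surface area SA = 4 * pi * r^2
SA = 4 * pi * (37.85)^2
SA = 18002.87 nm^2

18002.87


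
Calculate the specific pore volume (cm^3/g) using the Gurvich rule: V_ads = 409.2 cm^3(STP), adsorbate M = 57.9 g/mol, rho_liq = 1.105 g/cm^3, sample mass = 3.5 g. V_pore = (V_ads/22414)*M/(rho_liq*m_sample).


Moles adsorbed n = V_ads / 22414 = 409.2 / 22414 = 1.825645e-02 mol
Liquid volume V_liq = n * M / rho_liq = 1.825645e-02 * 57.9 / 1.105 = 0.95660 cm^3
Specific pore volume V_pore = V_liq / m_sample = 0.95660 / 3.5
V_pore = 0.2733 cm^3/g

0.2733


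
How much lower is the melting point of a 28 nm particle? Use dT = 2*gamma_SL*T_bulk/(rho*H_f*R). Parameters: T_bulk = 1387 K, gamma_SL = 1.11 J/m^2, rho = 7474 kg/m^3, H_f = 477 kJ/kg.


Radius R = 28/2 = 14 nm = 1.4e-08 m
Convert H_f = 477 kJ/kg = 477000 J/kg
dT = 2 * gamma_SL * T_bulk / (rho * H_f * R)
dT = 2 * 1.11 * 1387 / (7474 * 477000 * 1.4e-08)
dT = 61.7 K

61.7


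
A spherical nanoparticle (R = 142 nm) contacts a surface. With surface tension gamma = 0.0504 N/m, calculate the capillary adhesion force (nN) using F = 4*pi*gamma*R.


Convert radius: R = 142 nm = 1.42e-07 m
F = 4 * pi * gamma * R
F = 4 * pi * 0.0504 * 1.42e-07
F = 8.9935e-08 N = 89.935 nN

89.935


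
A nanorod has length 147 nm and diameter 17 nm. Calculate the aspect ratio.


Aspect ratio AR = length / diameter
AR = 147 / 17
AR = 8.65

8.65


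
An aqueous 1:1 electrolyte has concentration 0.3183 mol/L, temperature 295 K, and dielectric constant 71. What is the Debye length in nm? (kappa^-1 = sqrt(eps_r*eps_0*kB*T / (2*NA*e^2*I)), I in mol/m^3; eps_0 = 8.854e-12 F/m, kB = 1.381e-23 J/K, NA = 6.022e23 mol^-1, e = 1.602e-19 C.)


Ionic strength I = 0.3183 * 1^2 * 1000 = 318.3 mol/m^3
kappa^-1 = sqrt(71 * 8.854e-12 * 1.381e-23 * 295 / (2 * 6.022e23 * (1.602e-19)^2 * 318.3))
kappa^-1 = 0.51 nm

0.51


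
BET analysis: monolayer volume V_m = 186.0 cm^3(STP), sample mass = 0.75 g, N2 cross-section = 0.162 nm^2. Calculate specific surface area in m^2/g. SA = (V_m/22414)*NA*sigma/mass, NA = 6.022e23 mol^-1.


Number of moles in monolayer = V_m / 22414 = 186.0 / 22414 = 0.00829838
Number of molecules = moles * NA = 0.00829838 * 6.022e23
SA = molecules * sigma / mass
SA = (186.0 / 22414) * 6.022e23 * 0.162e-18 / 0.75
SA = 1079.4 m^2/g

1079.4


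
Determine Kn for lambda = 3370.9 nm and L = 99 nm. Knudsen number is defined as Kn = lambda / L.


Knudsen number Kn = lambda / L
Kn = 3370.9 / 99
Kn = 34.0495

34.0495


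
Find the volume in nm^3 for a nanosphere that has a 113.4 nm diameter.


Radius r = 113.4/2 = 56.7 nm
Volume V = (4/3) * pi * r^3
V = (4/3) * pi * (56.7)^3
V = 763550.54 nm^3

763550.54


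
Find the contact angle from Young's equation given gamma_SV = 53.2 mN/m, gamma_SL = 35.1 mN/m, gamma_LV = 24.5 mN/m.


cos(theta) = (gamma_SV - gamma_SL) / gamma_LV
cos(theta) = (53.2 - 35.1) / 24.5
cos(theta) = 0.738776
theta = arccos(0.738776) = 42.37 degrees

42.37


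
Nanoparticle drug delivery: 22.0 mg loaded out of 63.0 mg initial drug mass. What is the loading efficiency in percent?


Drug loading efficiency = (drug loaded / drug initial) * 100
DLE = 22.0 / 63.0 * 100
DLE = 0.3492 * 100
DLE = 34.92%

34.92


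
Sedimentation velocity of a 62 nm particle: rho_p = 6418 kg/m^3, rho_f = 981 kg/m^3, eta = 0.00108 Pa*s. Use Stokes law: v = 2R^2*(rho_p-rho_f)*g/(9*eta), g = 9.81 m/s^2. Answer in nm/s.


Radius R = 62/2 nm = 3.1e-08 m
Density difference = 6418 - 981 = 5437 kg/m^3
v = 2 * R^2 * (rho_p - rho_f) * g / (9 * eta)
v = 2 * (3.1e-08)^2 * 5437 * 9.81 / (9 * 0.00108)
v = 1.05467e-08 m/s = 10.5467 nm/s

10.5467


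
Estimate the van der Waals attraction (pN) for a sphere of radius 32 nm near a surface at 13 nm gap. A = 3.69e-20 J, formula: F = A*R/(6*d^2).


Convert to SI: R = 32 nm = 3.2e-08 m, d = 13 nm = 1.3e-08 m
F = A * R / (6 * d^2)
F = 3.69e-20 * 3.2e-08 / (6 * (1.3e-08)^2)
F = 1.1645e-12 N = 1.164 pN

1.164


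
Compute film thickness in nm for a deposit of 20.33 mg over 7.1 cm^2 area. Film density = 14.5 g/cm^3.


Convert: m = 20.33 mg = 2.0330e-05 kg, A = 7.1 cm^2 = 7.1000e-04 m^2, rho = 14.5 g/cm^3 = 14500 kg/m^3
t = m / (A * rho)
t = 2.0330e-05 / (7.1000e-04 * 14500)
t = 1.9747e-06 m = 1974.7 nm

1974.7


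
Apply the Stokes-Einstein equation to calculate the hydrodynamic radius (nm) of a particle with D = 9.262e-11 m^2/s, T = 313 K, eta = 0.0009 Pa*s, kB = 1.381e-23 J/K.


Stokes-Einstein: R = kB*T / (6*pi*eta*D)
R = 1.381e-23 * 313 / (6 * pi * 0.0009 * 9.262e-11)
R = 2.75099e-09 m = 2.75 nm

2.75


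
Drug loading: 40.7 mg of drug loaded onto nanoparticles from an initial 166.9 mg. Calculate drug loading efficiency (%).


Drug loading efficiency = (drug loaded / drug initial) * 100
DLE = 40.7 / 166.9 * 100
DLE = 0.2439 * 100
DLE = 24.39%

24.39


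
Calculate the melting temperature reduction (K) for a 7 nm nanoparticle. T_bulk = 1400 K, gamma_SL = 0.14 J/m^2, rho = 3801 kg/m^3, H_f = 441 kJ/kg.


Radius R = 7/2 = 3.5 nm = 3.5e-09 m
Convert H_f = 441 kJ/kg = 441000 J/kg
dT = 2 * gamma_SL * T_bulk / (rho * H_f * R)
dT = 2 * 0.14 * 1400 / (3801 * 441000 * 3.5e-09)
dT = 66.8 K

66.8


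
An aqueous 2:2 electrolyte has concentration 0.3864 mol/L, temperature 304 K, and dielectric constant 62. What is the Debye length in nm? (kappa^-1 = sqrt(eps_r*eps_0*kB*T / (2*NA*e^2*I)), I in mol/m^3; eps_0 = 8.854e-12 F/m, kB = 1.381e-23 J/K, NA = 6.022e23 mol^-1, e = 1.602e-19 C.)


Ionic strength I = 0.3864 * 2^2 * 1000 = 1545.6 mol/m^3
kappa^-1 = sqrt(62 * 8.854e-12 * 1.381e-23 * 304 / (2 * 6.022e23 * (1.602e-19)^2 * 1545.6))
kappa^-1 = 0.22 nm

0.22


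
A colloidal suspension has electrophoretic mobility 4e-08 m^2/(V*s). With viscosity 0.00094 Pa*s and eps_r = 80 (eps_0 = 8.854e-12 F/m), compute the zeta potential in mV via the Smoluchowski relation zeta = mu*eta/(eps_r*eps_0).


Smoluchowski equation: zeta = mu * eta / (eps_r * eps_0)
zeta = 4e-08 * 0.00094 / (80 * 8.854e-12)
zeta = 0.053083 V = 53.08 mV

53.08


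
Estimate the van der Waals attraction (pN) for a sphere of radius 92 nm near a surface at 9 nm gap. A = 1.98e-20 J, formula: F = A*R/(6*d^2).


Convert to SI: R = 92 nm = 9.2e-08 m, d = 9 nm = 9e-09 m
F = A * R / (6 * d^2)
F = 1.98e-20 * 9.2e-08 / (6 * (9e-09)^2)
F = 3.74815e-12 N = 3.748 pN

3.748


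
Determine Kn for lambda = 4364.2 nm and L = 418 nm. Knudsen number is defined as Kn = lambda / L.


Knudsen number Kn = lambda / L
Kn = 4364.2 / 418
Kn = 10.4407

10.4407


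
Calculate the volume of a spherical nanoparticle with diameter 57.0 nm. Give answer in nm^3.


Radius r = 57.0/2 = 28.5 nm
Volume V = (4/3) * pi * r^3
V = (4/3) * pi * (28.5)^3
V = 96966.83 nm^3

96966.83


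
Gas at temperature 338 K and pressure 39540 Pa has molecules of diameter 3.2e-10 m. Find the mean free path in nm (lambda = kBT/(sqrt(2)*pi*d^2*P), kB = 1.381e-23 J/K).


Mean free path: lambda = kB*T / (sqrt(2) * pi * d^2 * P)
lambda = 1.381e-23 * 338 / (sqrt(2) * pi * (3.2e-10)^2 * 39540)
lambda = 2.59483e-07 m
lambda = 259.48 nm

259.48


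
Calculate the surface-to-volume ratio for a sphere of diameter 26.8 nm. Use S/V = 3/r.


Radius r = 26.8/2 = 13.4 nm
S/V = 3 / r = 3 / 13.4
S/V = 0.2239 nm^-1

0.2239


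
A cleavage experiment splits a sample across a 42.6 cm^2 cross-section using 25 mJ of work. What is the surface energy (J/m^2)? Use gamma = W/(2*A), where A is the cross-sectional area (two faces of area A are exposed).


Convert: A = 42.6 cm^2 = 0.00426 m^2, W = 25 mJ = 0.025 J
Cleaving exposes two faces of area A, so total new surface = 2*A and gamma = W / (2*A)
gamma = 0.025 / (2 * 0.00426)
gamma = 2.934 J/m^2

2.934


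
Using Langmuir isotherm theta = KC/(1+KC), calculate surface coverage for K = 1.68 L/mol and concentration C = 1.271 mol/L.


Langmuir isotherm: theta = K*C / (1 + K*C)
K*C = 1.68 * 1.271 = 2.13528
theta = 2.13528 / (1 + 2.13528) = 2.13528 / 3.13528
theta = 0.681

0.681


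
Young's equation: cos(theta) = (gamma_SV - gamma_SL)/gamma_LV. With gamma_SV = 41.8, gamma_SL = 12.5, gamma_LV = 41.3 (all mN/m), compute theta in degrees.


cos(theta) = (gamma_SV - gamma_SL) / gamma_LV
cos(theta) = (41.8 - 12.5) / 41.3
cos(theta) = 0.709443
theta = arccos(0.709443) = 44.81 degrees

44.81


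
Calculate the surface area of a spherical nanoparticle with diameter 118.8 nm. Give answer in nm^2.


Radius r = 118.8/2 = 59.4 nm
Surface area SA = 4 * pi * r^2
SA = 4 * pi * (59.4)^2
SA = 44338.68 nm^2

44338.68


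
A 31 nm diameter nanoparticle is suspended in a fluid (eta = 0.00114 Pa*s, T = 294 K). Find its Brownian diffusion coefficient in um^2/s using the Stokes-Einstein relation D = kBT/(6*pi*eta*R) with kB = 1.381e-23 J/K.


Radius R = 31/2 = 15.5 nm = 1.55e-08 m
D = kB*T / (6*pi*eta*R)
D = 1.381e-23 * 294 / (6 * pi * 0.00114 * 1.55e-08)
D = 1.219e-11 m^2/s = 12.19 um^2/s

12.19


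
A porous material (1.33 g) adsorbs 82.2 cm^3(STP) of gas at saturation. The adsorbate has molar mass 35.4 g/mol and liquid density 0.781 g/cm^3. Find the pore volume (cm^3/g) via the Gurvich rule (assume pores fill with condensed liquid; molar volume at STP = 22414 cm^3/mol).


Moles adsorbed n = V_ads / 22414 = 82.2 / 22414 = 3.667351e-03 mol
Liquid volume V_liq = n * M / rho_liq = 3.667351e-03 * 35.4 / 0.781 = 0.16623 cm^3
Specific pore volume V_pore = V_liq / m_sample = 0.16623 / 1.33
V_pore = 0.125 cm^3/g

0.125


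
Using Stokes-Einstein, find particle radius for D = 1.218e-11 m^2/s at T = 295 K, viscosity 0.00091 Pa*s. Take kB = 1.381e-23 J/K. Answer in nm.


Stokes-Einstein: R = kB*T / (6*pi*eta*D)
R = 1.381e-23 * 295 / (6 * pi * 0.00091 * 1.218e-11)
R = 1.94996e-08 m = 19.5 nm

19.5


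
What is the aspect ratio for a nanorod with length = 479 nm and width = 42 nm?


Aspect ratio AR = length / diameter
AR = 479 / 42
AR = 11.4

11.4


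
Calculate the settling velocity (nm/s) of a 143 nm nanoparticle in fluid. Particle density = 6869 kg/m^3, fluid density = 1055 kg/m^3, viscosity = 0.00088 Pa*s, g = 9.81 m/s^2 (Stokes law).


Radius R = 143/2 nm = 7.15e-08 m
Density difference = 6869 - 1055 = 5814 kg/m^3
v = 2 * R^2 * (rho_p - rho_f) * g / (9 * eta)
v = 2 * (7.15e-08)^2 * 5814 * 9.81 / (9 * 0.00088)
v = 7.3631e-08 m/s = 73.631 nm/s

73.631


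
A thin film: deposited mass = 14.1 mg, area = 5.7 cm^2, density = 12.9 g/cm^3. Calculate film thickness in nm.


Convert: m = 14.1 mg = 1.4100e-05 kg, A = 5.7 cm^2 = 5.7000e-04 m^2, rho = 12.9 g/cm^3 = 12900 kg/m^3
t = m / (A * rho)
t = 1.4100e-05 / (5.7000e-04 * 12900)
t = 1.9176e-06 m = 1917.6 nm

1917.6


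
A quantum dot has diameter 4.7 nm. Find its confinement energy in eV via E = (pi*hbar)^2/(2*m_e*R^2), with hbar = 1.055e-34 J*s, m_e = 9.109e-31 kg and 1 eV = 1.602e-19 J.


Radius R = 4.7/2 = 2.35 nm = 2.35e-09 m
E = (pi * 1.055e-34)^2 / (2 * 9.109e-31 * (2.35e-09)^2)
E(J) = 1.09186e-20
E = E(J) / 1.602e-19 = 0.0682 eV

0.0682


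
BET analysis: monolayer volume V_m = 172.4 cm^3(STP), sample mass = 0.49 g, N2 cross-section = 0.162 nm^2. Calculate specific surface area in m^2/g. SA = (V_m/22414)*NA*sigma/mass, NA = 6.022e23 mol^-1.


Number of moles in monolayer = V_m / 22414 = 172.4 / 22414 = 0.00769162
Number of molecules = moles * NA = 0.00769162 * 6.022e23
SA = molecules * sigma / mass
SA = (172.4 / 22414) * 6.022e23 * 0.162e-18 / 0.49
SA = 1531.4 m^2/g

1531.4


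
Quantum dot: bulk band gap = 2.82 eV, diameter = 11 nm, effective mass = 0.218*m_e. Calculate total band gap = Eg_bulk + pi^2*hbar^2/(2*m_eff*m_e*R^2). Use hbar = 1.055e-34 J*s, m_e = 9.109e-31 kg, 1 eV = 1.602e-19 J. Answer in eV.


Radius R = 11/2 nm = 5.5e-09 m
Confinement energy dE = pi^2 * hbar^2 / (2 * m_eff * m_e * R^2)
dE = pi^2 * (1.055e-34)^2 / (2 * 0.218 * 9.109e-31 * (5.5e-09)^2) J, divided by 1.602e-19 J/eV
dE = 0.0571 eV
Total band gap = E_g(bulk) + dE = 2.82 + 0.0571 = 2.8771 eV

2.8771


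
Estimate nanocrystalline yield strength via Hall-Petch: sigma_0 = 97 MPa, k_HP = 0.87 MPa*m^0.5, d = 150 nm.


d = 150 nm = 1.5e-07 m
sqrt(d) = 0.0003872983
Hall-Petch contribution = k / sqrt(d) = 0.87 / 0.0003872983 = 2246.3 MPa
sigma = sigma_0 + k/sqrt(d) = 97 + 2246.3 = 2343.3 MPa

2343.3


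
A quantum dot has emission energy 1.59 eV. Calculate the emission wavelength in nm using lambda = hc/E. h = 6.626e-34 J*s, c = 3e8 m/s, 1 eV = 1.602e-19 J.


Convert energy: E = 1.59 eV = 1.59 * 1.602e-19 = 2.54718e-19 J
lambda = h*c / E = 6.626e-34 * 3e8 / 2.54718e-19
lambda = 7.80392e-07 m = 780.4 nm

780.4


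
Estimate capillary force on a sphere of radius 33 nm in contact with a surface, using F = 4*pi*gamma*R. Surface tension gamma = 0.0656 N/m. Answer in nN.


Convert radius: R = 33 nm = 3.3e-08 m
F = 4 * pi * gamma * R
F = 4 * pi * 0.0656 * 3.3e-08
F = 2.72037e-08 N = 27.2037 nN

27.2037


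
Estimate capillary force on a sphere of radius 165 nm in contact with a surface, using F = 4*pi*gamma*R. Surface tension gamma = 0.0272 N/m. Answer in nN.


Convert radius: R = 165 nm = 1.65e-07 m
F = 4 * pi * gamma * R
F = 4 * pi * 0.0272 * 1.65e-07
F = 5.63979e-08 N = 56.3979 nN

56.3979


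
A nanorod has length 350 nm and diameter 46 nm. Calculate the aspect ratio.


Aspect ratio AR = length / diameter
AR = 350 / 46
AR = 7.61

7.61


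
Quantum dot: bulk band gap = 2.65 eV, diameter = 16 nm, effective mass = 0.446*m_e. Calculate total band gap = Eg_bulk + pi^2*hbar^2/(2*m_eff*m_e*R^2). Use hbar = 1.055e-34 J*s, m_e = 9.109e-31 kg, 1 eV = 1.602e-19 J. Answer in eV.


Radius R = 16/2 nm = 8e-09 m
Confinement energy dE = pi^2 * hbar^2 / (2 * m_eff * m_e * R^2)
dE = pi^2 * (1.055e-34)^2 / (2 * 0.446 * 9.109e-31 * (8e-09)^2) J, divided by 1.602e-19 J/eV
dE = 0.0132 eV
Total band gap = E_g(bulk) + dE = 2.65 + 0.0132 = 2.6632 eV

2.6632


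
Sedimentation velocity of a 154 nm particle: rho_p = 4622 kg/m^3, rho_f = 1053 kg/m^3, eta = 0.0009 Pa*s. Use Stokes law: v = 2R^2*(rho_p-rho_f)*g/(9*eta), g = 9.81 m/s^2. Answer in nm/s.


Radius R = 154/2 nm = 7.7e-08 m
Density difference = 4622 - 1053 = 3569 kg/m^3
v = 2 * R^2 * (rho_p - rho_f) * g / (9 * eta)
v = 2 * (7.7e-08)^2 * 3569 * 9.81 / (9 * 0.0009)
v = 5.12557e-08 m/s = 51.2557 nm/s

51.2557


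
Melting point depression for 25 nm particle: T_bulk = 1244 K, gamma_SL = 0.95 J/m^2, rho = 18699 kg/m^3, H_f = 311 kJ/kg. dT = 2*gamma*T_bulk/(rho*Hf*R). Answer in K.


Radius R = 25/2 = 12.5 nm = 1.25e-08 m
Convert H_f = 311 kJ/kg = 311000 J/kg
dT = 2 * gamma_SL * T_bulk / (rho * H_f * R)
dT = 2 * 0.95 * 1244 / (18699 * 311000 * 1.25e-08)
dT = 32.5 K

32.5


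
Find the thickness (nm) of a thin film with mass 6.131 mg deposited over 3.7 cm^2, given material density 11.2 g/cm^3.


Convert: m = 6.131 mg = 6.1310e-06 kg, A = 3.7 cm^2 = 3.7000e-04 m^2, rho = 11.2 g/cm^3 = 11200 kg/m^3
t = m / (A * rho)
t = 6.1310e-06 / (3.7000e-04 * 11200)
t = 1.4795e-06 m = 1479.5 nm

1479.5


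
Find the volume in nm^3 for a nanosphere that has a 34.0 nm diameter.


Radius r = 34.0/2 = 17 nm
Volume V = (4/3) * pi * r^3
V = (4/3) * pi * (17)^3
V = 20579.53 nm^3

20579.53


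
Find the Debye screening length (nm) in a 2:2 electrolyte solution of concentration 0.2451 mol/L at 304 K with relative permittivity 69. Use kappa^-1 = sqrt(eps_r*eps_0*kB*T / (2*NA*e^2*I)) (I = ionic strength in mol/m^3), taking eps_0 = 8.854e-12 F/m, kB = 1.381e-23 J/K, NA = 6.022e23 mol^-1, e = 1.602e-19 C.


Ionic strength I = 0.2451 * 2^2 * 1000 = 980.4 mol/m^3
kappa^-1 = sqrt(69 * 8.854e-12 * 1.381e-23 * 304 / (2 * 6.022e23 * (1.602e-19)^2 * 980.4))
kappa^-1 = 0.291 nm

0.291


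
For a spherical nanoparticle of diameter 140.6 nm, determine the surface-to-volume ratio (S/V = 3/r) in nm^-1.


Radius r = 140.6/2 = 70.3 nm
S/V = 3 / r = 3 / 70.3
S/V = 0.0427 nm^-1

0.0427


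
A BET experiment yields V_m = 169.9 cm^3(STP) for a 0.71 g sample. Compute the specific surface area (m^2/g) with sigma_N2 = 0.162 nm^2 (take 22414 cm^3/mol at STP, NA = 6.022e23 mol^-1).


Number of moles in monolayer = V_m / 22414 = 169.9 / 22414 = 0.00758008
Number of molecules = moles * NA = 0.00758008 * 6.022e23
SA = molecules * sigma / mass
SA = (169.9 / 22414) * 6.022e23 * 0.162e-18 / 0.71
SA = 1041.5 m^2/g

1041.5


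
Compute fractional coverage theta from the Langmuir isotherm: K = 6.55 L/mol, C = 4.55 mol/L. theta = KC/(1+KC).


Langmuir isotherm: theta = K*C / (1 + K*C)
K*C = 6.55 * 4.55 = 29.8025
theta = 29.8025 / (1 + 29.8025) = 29.8025 / 30.8025
theta = 0.9675

0.9675


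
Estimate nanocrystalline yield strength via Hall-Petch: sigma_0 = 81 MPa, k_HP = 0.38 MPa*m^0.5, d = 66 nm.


d = 66 nm = 6.6e-08 m
sqrt(d) = 0.0002569047
Hall-Petch contribution = k / sqrt(d) = 0.38 / 0.0002569047 = 1479.1 MPa
sigma = sigma_0 + k/sqrt(d) = 81 + 1479.1 = 1560.1 MPa

1560.1


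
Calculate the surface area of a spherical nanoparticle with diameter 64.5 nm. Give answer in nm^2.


Radius r = 64.5/2 = 32.25 nm
Surface area SA = 4 * pi * r^2
SA = 4 * pi * (32.25)^2
SA = 13069.81 nm^2

13069.81


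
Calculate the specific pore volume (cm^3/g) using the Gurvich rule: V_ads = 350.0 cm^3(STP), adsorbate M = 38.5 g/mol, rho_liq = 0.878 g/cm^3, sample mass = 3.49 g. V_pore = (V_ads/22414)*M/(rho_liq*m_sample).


Moles adsorbed n = V_ads / 22414 = 350.0 / 22414 = 1.561524e-02 mol
Liquid volume V_liq = n * M / rho_liq = 1.561524e-02 * 38.5 / 0.878 = 0.68472 cm^3
Specific pore volume V_pore = V_liq / m_sample = 0.68472 / 3.49
V_pore = 0.1962 cm^3/g

0.1962


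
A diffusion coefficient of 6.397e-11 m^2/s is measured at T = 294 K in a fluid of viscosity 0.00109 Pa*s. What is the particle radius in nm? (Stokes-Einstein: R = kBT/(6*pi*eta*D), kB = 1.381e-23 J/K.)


Stokes-Einstein: R = kB*T / (6*pi*eta*D)
R = 1.381e-23 * 294 / (6 * pi * 0.00109 * 6.397e-11)
R = 3.08914e-09 m = 3.09 nm

3.09


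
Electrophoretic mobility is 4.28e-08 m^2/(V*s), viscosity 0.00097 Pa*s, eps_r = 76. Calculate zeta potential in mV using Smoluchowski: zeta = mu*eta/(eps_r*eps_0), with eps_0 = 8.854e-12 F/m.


Smoluchowski equation: zeta = mu * eta / (eps_r * eps_0)
zeta = 4.28e-08 * 0.00097 / (76 * 8.854e-12)
zeta = 0.061697 V = 61.7 mV

61.7


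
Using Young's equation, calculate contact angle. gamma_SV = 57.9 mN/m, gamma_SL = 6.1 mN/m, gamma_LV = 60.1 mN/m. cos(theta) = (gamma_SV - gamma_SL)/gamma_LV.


cos(theta) = (gamma_SV - gamma_SL) / gamma_LV
cos(theta) = (57.9 - 6.1) / 60.1
cos(theta) = 0.861897
theta = arccos(0.861897) = 30.47 degrees

30.47


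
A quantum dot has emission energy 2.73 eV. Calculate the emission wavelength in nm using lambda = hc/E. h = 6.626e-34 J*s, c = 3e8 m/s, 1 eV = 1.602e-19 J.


Convert energy: E = 2.73 eV = 2.73 * 1.602e-19 = 4.37346e-19 J
lambda = h*c / E = 6.626e-34 * 3e8 / 4.37346e-19
lambda = 4.54514e-07 m = 454.5 nm

454.5


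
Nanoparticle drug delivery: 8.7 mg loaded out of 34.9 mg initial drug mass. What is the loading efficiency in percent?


Drug loading efficiency = (drug loaded / drug initial) * 100
DLE = 8.7 / 34.9 * 100
DLE = 0.2493 * 100
DLE = 24.93%

24.93


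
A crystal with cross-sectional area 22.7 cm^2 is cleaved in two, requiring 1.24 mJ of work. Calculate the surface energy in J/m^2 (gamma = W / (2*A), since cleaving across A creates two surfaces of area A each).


Convert: A = 22.7 cm^2 = 0.00227 m^2, W = 1.24 mJ = 0.00124 J
Cleaving exposes two faces of area A, so total new surface = 2*A and gamma = W / (2*A)
gamma = 0.00124 / (2 * 0.00227)
gamma = 0.273 J/m^2

0.273


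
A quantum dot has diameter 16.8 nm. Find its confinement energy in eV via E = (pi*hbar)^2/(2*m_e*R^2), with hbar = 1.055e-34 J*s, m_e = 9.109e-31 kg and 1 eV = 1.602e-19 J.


Radius R = 16.8/2 = 8.4 nm = 8.4e-09 m
E = (pi * 1.055e-34)^2 / (2 * 9.109e-31 * (8.4e-09)^2)
E(J) = 8.54566e-22
E = E(J) / 1.602e-19 = 0.0053 eV

0.0053


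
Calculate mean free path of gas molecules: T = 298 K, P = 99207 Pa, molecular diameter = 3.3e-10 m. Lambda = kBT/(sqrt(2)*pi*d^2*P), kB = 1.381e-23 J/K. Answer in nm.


Mean free path: lambda = kB*T / (sqrt(2) * pi * d^2 * P)
lambda = 1.381e-23 * 298 / (sqrt(2) * pi * (3.3e-10)^2 * 99207)
lambda = 8.57383e-08 m
lambda = 85.74 nm

85.74


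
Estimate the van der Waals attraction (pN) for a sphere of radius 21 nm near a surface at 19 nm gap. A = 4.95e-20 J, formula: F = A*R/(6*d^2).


Convert to SI: R = 21 nm = 2.1e-08 m, d = 19 nm = 1.9e-08 m
F = A * R / (6 * d^2)
F = 4.95e-20 * 2.1e-08 / (6 * (1.9e-08)^2)
F = 4.79917e-13 N = 0.48 pN

0.48


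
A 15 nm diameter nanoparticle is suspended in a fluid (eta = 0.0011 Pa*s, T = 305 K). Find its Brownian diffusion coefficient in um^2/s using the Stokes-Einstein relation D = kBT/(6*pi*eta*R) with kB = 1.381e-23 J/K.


Radius R = 15/2 = 7.5 nm = 7.5e-09 m
D = kB*T / (6*pi*eta*R)
D = 1.381e-23 * 305 / (6 * pi * 0.0011 * 7.5e-09)
D = 2.70856e-11 m^2/s = 27.086 um^2/s

27.086


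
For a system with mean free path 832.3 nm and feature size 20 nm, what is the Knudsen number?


Knudsen number Kn = lambda / L
Kn = 832.3 / 20
Kn = 41.615

41.615


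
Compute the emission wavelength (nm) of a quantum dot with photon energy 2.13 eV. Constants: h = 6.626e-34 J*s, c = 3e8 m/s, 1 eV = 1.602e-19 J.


Convert energy: E = 2.13 eV = 2.13 * 1.602e-19 = 3.41226e-19 J
lambda = h*c / E = 6.626e-34 * 3e8 / 3.41226e-19
lambda = 5.82546e-07 m = 582.5 nm

582.5


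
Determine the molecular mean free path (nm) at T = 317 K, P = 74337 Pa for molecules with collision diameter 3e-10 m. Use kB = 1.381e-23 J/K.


Mean free path: lambda = kB*T / (sqrt(2) * pi * d^2 * P)
lambda = 1.381e-23 * 317 / (sqrt(2) * pi * (3e-10)^2 * 74337)
lambda = 1.47279e-07 m
lambda = 147.28 nm

147.28


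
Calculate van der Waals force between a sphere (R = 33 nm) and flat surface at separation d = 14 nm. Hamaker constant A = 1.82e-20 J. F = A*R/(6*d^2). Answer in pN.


Convert to SI: R = 33 nm = 3.3e-08 m, d = 14 nm = 1.4e-08 m
F = A * R / (6 * d^2)
F = 1.82e-20 * 3.3e-08 / (6 * (1.4e-08)^2)
F = 5.10714e-13 N = 0.511 pN

0.511


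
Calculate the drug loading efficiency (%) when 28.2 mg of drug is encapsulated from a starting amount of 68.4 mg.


Drug loading efficiency = (drug loaded / drug initial) * 100
DLE = 28.2 / 68.4 * 100
DLE = 0.4123 * 100
DLE = 41.23%

41.23


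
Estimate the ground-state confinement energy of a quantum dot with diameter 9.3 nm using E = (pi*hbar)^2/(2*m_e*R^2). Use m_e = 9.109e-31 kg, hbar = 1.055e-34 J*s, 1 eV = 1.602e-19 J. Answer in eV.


Radius R = 9.3/2 = 4.65 nm = 4.65e-09 m
E = (pi * 1.055e-34)^2 / (2 * 9.109e-31 * (4.65e-09)^2)
E(J) = 2.78868e-21
E = E(J) / 1.602e-19 = 0.0174 eV

0.0174


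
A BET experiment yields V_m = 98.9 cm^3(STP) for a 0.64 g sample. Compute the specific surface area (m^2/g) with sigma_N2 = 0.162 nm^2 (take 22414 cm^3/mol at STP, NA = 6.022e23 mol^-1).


Number of moles in monolayer = V_m / 22414 = 98.9 / 22414 = 0.00441242
Number of molecules = moles * NA = 0.00441242 * 6.022e23
SA = molecules * sigma / mass
SA = (98.9 / 22414) * 6.022e23 * 0.162e-18 / 0.64
SA = 672.6 m^2/g

672.6


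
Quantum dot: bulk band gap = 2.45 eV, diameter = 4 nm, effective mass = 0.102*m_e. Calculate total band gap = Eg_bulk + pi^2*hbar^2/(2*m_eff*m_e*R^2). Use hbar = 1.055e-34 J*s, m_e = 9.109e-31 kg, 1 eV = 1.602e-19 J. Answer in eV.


Radius R = 4/2 nm = 2e-09 m
Confinement energy dE = pi^2 * hbar^2 / (2 * m_eff * m_e * R^2)
dE = pi^2 * (1.055e-34)^2 / (2 * 0.102 * 9.109e-31 * (2e-09)^2) J, divided by 1.602e-19 J/eV
dE = 0.9225 eV
Total band gap = E_g(bulk) + dE = 2.45 + 0.9225 = 3.3725 eV

3.3725


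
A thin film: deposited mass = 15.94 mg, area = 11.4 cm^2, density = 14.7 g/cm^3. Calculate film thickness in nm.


Convert: m = 15.94 mg = 1.5940e-05 kg, A = 11.4 cm^2 = 1.1400e-03 m^2, rho = 14.7 g/cm^3 = 14700 kg/m^3
t = m / (A * rho)
t = 1.5940e-05 / (1.1400e-03 * 14700)
t = 9.5119e-07 m = 951.2 nm

951.2


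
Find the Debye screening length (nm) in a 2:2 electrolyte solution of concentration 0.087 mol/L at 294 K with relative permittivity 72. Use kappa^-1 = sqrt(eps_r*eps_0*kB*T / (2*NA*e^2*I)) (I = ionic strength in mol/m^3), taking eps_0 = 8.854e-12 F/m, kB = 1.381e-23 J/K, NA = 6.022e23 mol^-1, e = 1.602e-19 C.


Ionic strength I = 0.087 * 2^2 * 1000 = 348 mol/m^3
kappa^-1 = sqrt(72 * 8.854e-12 * 1.381e-23 * 294 / (2 * 6.022e23 * (1.602e-19)^2 * 348))
kappa^-1 = 0.491 nm

0.491


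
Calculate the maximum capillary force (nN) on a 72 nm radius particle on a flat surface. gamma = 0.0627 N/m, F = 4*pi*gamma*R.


Convert radius: R = 72 nm = 7.2e-08 m
F = 4 * pi * gamma * R
F = 4 * pi * 0.0627 * 7.2e-08
F = 5.67296e-08 N = 56.7296 nN

56.7296


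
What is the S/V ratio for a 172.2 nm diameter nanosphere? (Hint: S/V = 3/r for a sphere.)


Radius r = 172.2/2 = 86.1 nm
S/V = 3 / r = 3 / 86.1
S/V = 0.0348 nm^-1

0.0348


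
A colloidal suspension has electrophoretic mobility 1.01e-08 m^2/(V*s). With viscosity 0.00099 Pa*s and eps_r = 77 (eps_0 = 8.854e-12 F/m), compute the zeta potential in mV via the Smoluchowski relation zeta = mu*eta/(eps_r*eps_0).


Smoluchowski equation: zeta = mu * eta / (eps_r * eps_0)
zeta = 1.01e-08 * 0.00099 / (77 * 8.854e-12)
zeta = 0.014666 V = 14.67 mV

14.67


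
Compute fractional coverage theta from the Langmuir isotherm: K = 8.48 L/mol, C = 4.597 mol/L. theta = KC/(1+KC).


Langmuir isotherm: theta = K*C / (1 + K*C)
K*C = 8.48 * 4.597 = 38.98256
theta = 38.98256 / (1 + 38.98256) = 38.98256 / 39.98256
theta = 0.975

0.975


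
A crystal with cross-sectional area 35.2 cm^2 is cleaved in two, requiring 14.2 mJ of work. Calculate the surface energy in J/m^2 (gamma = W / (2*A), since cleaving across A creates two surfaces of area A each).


Convert: A = 35.2 cm^2 = 0.00352 m^2, W = 14.2 mJ = 0.0142 J
Cleaving exposes two faces of area A, so total new surface = 2*A and gamma = W / (2*A)
gamma = 0.0142 / (2 * 0.00352)
gamma = 2.017 J/m^2

2.017


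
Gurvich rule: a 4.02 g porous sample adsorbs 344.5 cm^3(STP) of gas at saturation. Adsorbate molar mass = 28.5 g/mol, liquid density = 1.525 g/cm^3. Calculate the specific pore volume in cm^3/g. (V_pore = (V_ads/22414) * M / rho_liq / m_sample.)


Moles adsorbed n = V_ads / 22414 = 344.5 / 22414 = 1.536986e-02 mol
Liquid volume V_liq = n * M / rho_liq = 1.536986e-02 * 28.5 / 1.525 = 0.28724 cm^3
Specific pore volume V_pore = V_liq / m_sample = 0.28724 / 4.02
V_pore = 0.0715 cm^3/g

0.0715


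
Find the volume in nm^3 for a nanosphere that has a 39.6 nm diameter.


Radius r = 39.6/2 = 19.8 nm
Volume V = (4/3) * pi * r^3
V = (4/3) * pi * (19.8)^3
V = 32515.03 nm^3

32515.03


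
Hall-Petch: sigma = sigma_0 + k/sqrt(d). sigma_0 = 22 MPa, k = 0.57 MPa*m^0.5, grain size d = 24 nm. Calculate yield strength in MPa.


d = 24 nm = 2.4e-08 m
sqrt(d) = 0.0001549193
Hall-Petch contribution = k / sqrt(d) = 0.57 / 0.0001549193 = 3679.3 MPa
sigma = sigma_0 + k/sqrt(d) = 22 + 3679.3 = 3701.3 MPa

3701.3


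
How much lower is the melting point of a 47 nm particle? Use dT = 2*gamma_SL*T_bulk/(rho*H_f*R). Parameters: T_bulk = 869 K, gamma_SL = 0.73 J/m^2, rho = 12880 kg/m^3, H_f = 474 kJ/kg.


Radius R = 47/2 = 23.5 nm = 2.35e-08 m
Convert H_f = 474 kJ/kg = 474000 J/kg
dT = 2 * gamma_SL * T_bulk / (rho * H_f * R)
dT = 2 * 0.73 * 869 / (12880 * 474000 * 2.35e-08)
dT = 8.8 K

8.8


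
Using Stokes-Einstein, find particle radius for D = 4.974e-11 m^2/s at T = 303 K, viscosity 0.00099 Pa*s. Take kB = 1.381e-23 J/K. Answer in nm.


Stokes-Einstein: R = kB*T / (6*pi*eta*D)
R = 1.381e-23 * 303 / (6 * pi * 0.00099 * 4.974e-11)
R = 4.50811e-09 m = 4.51 nm

4.51


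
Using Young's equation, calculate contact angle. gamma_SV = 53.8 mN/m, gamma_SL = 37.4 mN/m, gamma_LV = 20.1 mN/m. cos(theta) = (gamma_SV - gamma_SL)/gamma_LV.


cos(theta) = (gamma_SV - gamma_SL) / gamma_LV
cos(theta) = (53.8 - 37.4) / 20.1
cos(theta) = 0.81592
theta = arccos(0.81592) = 35.32 degrees

35.32


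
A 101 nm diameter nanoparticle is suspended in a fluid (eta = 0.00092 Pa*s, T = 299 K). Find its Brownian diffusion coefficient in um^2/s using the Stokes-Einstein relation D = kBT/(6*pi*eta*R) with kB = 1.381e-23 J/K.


Radius R = 101/2 = 50.5 nm = 5.05e-08 m
D = kB*T / (6*pi*eta*R)
D = 1.381e-23 * 299 / (6 * pi * 0.00092 * 5.05e-08)
D = 4.71503e-12 m^2/s = 4.715 um^2/s

4.715


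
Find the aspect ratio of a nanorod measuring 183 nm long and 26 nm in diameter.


Aspect ratio AR = length / diameter
AR = 183 / 26
AR = 7.04

7.04


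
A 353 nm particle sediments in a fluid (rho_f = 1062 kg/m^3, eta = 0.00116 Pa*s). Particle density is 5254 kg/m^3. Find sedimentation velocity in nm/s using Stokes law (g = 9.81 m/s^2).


Radius R = 353/2 nm = 1.765e-07 m
Density difference = 5254 - 1062 = 4192 kg/m^3
v = 2 * R^2 * (rho_p - rho_f) * g / (9 * eta)
v = 2 * (1.765e-07)^2 * 4192 * 9.81 / (9 * 0.00116)
v = 2.4542e-07 m/s = 245.4196 nm/s

245.4196


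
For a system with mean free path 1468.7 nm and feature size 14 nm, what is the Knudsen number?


Knudsen number Kn = lambda / L
Kn = 1468.7 / 14
Kn = 104.9071

104.9071


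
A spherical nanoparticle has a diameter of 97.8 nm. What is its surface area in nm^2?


Radius r = 97.8/2 = 48.9 nm
Surface area SA = 4 * pi * r^2
SA = 4 * pi * (48.9)^2
SA = 30048.83 nm^2

30048.83


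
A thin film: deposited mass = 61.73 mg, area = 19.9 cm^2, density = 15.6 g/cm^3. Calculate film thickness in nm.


Convert: m = 61.73 mg = 6.1730e-05 kg, A = 19.9 cm^2 = 1.9900e-03 m^2, rho = 15.6 g/cm^3 = 15600 kg/m^3
t = m / (A * rho)
t = 6.1730e-05 / (1.9900e-03 * 15600)
t = 1.9885e-06 m = 1988.5 nm

1988.5


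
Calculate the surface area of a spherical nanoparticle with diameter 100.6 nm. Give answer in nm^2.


Radius r = 100.6/2 = 50.3 nm
Surface area SA = 4 * pi * r^2
SA = 4 * pi * (50.3)^2
SA = 31794.05 nm^2

31794.05


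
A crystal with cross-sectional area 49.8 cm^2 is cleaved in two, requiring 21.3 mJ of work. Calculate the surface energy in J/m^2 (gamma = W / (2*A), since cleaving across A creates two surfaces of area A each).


Convert: A = 49.8 cm^2 = 0.00498 m^2, W = 21.3 mJ = 0.0213 J
Cleaving exposes two faces of area A, so total new surface = 2*A and gamma = W / (2*A)
gamma = 0.0213 / (2 * 0.00498)
gamma = 2.139 J/m^2

2.139


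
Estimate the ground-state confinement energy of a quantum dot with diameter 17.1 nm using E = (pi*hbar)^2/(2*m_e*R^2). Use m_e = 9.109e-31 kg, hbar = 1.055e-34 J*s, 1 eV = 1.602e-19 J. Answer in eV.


Radius R = 17.1/2 = 8.55 nm = 8.55e-09 m
E = (pi * 1.055e-34)^2 / (2 * 9.109e-31 * (8.55e-09)^2)
E(J) = 8.24844e-22
E = E(J) / 1.602e-19 = 0.0051 eV

0.0051


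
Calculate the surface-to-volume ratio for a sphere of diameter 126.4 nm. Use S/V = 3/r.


Radius r = 126.4/2 = 63.2 nm
S/V = 3 / r = 3 / 63.2
S/V = 0.0475 nm^-1

0.0475


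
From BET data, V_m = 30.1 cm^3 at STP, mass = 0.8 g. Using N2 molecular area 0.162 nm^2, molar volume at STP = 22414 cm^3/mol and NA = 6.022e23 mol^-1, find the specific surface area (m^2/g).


Number of moles in monolayer = V_m / 22414 = 30.1 / 22414 = 0.00134291
Number of molecules = moles * NA = 0.00134291 * 6.022e23
SA = molecules * sigma / mass
SA = (30.1 / 22414) * 6.022e23 * 0.162e-18 / 0.8
SA = 163.8 m^2/g

163.8


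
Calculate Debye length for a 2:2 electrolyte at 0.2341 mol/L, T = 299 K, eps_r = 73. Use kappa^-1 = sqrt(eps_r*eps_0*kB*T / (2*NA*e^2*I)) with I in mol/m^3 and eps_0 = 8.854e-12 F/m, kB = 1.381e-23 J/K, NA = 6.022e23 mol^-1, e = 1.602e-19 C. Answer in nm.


Ionic strength I = 0.2341 * 2^2 * 1000 = 936.4 mol/m^3
kappa^-1 = sqrt(73 * 8.854e-12 * 1.381e-23 * 299 / (2 * 6.022e23 * (1.602e-19)^2 * 936.4))
kappa^-1 = 0.304 nm

0.304


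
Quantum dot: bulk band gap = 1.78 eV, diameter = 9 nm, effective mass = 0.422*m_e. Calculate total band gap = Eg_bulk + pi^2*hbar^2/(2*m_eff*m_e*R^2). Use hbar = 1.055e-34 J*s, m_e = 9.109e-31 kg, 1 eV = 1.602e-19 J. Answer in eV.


Radius R = 9/2 nm = 4.5e-09 m
Confinement energy dE = pi^2 * hbar^2 / (2 * m_eff * m_e * R^2)
dE = pi^2 * (1.055e-34)^2 / (2 * 0.422 * 9.109e-31 * (4.5e-09)^2) J, divided by 1.602e-19 J/eV
dE = 0.044 eV
Total band gap = E_g(bulk) + dE = 1.78 + 0.044 = 1.824 eV

1.824


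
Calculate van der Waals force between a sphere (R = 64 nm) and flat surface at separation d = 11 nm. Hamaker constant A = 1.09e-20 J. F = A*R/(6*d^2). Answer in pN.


Convert to SI: R = 64 nm = 6.4e-08 m, d = 11 nm = 1.1e-08 m
F = A * R / (6 * d^2)
F = 1.09e-20 * 6.4e-08 / (6 * (1.1e-08)^2)
F = 9.60882e-13 N = 0.961 pN

0.961


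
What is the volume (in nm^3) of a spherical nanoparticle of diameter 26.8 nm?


Radius r = 26.8/2 = 13.4 nm
Volume V = (4/3) * pi * r^3
V = (4/3) * pi * (13.4)^3
V = 10078.66 nm^3

10078.66


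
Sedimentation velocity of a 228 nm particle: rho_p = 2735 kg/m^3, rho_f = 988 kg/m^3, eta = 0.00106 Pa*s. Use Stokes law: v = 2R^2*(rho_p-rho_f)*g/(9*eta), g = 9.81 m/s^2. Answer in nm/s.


Radius R = 228/2 nm = 1.14e-07 m
Density difference = 2735 - 988 = 1747 kg/m^3
v = 2 * R^2 * (rho_p - rho_f) * g / (9 * eta)
v = 2 * (1.14e-07)^2 * 1747 * 9.81 / (9 * 0.00106)
v = 4.66932e-08 m/s = 46.6932 nm/s

46.6932


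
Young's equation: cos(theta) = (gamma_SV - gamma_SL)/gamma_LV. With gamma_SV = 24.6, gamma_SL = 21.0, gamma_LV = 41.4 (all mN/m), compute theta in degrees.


cos(theta) = (gamma_SV - gamma_SL) / gamma_LV
cos(theta) = (24.6 - 21.0) / 41.4
cos(theta) = 0.086957
theta = arccos(0.086957) = 85.01 degrees

85.01


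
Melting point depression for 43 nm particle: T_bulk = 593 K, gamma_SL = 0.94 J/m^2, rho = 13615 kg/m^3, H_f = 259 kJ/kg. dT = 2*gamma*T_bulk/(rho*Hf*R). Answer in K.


Radius R = 43/2 = 21.5 nm = 2.15e-08 m
Convert H_f = 259 kJ/kg = 259000 J/kg
dT = 2 * gamma_SL * T_bulk / (rho * H_f * R)
dT = 2 * 0.94 * 593 / (13615 * 259000 * 2.15e-08)
dT = 14.7 K

14.7


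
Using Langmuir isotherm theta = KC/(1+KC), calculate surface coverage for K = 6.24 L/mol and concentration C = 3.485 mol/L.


Langmuir isotherm: theta = K*C / (1 + K*C)
K*C = 6.24 * 3.485 = 21.7464
theta = 21.7464 / (1 + 21.7464) = 21.7464 / 22.7464
theta = 0.956

0.956


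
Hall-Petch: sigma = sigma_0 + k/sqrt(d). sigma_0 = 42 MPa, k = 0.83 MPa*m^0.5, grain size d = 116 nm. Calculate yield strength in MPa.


d = 116 nm = 1.16e-07 m
sqrt(d) = 0.0003405877
Hall-Petch contribution = k / sqrt(d) = 0.83 / 0.0003405877 = 2437.0 MPa
sigma = sigma_0 + k/sqrt(d) = 42 + 2437.0 = 2479.0 MPa

2479.0


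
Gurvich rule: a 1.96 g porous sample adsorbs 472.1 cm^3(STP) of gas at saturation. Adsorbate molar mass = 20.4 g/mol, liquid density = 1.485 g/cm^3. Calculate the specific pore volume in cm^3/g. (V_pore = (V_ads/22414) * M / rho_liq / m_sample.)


Moles adsorbed n = V_ads / 22414 = 472.1 / 22414 = 2.106273e-02 mol
Liquid volume V_liq = n * M / rho_liq = 2.106273e-02 * 20.4 / 1.485 = 0.28935 cm^3
Specific pore volume V_pore = V_liq / m_sample = 0.28935 / 1.96
V_pore = 0.1476 cm^3/g

0.1476


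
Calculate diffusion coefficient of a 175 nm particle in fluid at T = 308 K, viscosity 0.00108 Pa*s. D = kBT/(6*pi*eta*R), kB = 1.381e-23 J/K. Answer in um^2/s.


Radius R = 175/2 = 87.5 nm = 8.75e-08 m
D = kB*T / (6*pi*eta*R)
D = 1.381e-23 * 308 / (6 * pi * 0.00108 * 8.75e-08)
D = 2.38787e-12 m^2/s = 2.388 um^2/s

2.388


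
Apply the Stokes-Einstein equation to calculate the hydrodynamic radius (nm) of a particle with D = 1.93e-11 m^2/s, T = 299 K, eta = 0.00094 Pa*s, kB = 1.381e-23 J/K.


Stokes-Einstein: R = kB*T / (6*pi*eta*D)
R = 1.381e-23 * 299 / (6 * pi * 0.00094 * 1.93e-11)
R = 1.20748e-08 m = 12.07 nm

12.07


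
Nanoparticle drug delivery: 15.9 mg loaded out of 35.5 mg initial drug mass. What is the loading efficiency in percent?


Drug loading efficiency = (drug loaded / drug initial) * 100
DLE = 15.9 / 35.5 * 100
DLE = 0.4479 * 100
DLE = 44.79%

44.79


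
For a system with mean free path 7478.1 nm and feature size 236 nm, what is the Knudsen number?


Knudsen number Kn = lambda / L
Kn = 7478.1 / 236
Kn = 31.6869

31.6869


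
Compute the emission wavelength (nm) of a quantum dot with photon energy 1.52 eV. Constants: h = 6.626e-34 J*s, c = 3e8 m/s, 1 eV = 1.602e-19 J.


Convert energy: E = 1.52 eV = 1.52 * 1.602e-19 = 2.43504e-19 J
lambda = h*c / E = 6.626e-34 * 3e8 / 2.43504e-19
lambda = 8.16332e-07 m = 816.3 nm

816.3


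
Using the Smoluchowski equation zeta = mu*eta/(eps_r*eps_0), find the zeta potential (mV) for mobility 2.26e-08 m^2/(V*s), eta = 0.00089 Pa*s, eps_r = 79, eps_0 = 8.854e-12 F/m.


Smoluchowski equation: zeta = mu * eta / (eps_r * eps_0)
zeta = 2.26e-08 * 0.00089 / (79 * 8.854e-12)
zeta = 0.028756 V = 28.76 mV

28.76


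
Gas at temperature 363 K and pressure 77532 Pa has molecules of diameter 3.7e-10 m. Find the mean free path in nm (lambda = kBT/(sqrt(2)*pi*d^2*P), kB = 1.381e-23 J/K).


Mean free path: lambda = kB*T / (sqrt(2) * pi * d^2 * P)
lambda = 1.381e-23 * 363 / (sqrt(2) * pi * (3.7e-10)^2 * 77532)
lambda = 1.06304e-07 m
lambda = 106.3 nm

106.3


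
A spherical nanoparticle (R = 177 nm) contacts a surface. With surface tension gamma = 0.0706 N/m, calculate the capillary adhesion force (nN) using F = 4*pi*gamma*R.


Convert radius: R = 177 nm = 1.77e-07 m
F = 4 * pi * gamma * R
F = 4 * pi * 0.0706 * 1.77e-07
F = 1.57032e-07 N = 157.0319 nN

157.0319


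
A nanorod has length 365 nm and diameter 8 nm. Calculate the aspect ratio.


Aspect ratio AR = length / diameter
AR = 365 / 8
AR = 45.62

45.62


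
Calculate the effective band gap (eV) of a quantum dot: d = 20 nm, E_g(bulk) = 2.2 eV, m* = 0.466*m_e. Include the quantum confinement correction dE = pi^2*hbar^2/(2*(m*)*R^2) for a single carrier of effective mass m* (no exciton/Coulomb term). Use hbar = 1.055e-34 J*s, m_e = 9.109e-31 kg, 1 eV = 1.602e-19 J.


Radius R = 20/2 nm = 1e-08 m
Confinement energy dE = pi^2 * hbar^2 / (2 * m_eff * m_e * R^2)
dE = pi^2 * (1.055e-34)^2 / (2 * 0.466 * 9.109e-31 * (1e-08)^2) J, divided by 1.602e-19 J/eV
dE = 0.0081 eV
Total band gap = E_g(bulk) + dE = 2.2 + 0.0081 = 2.2081 eV

2.2081


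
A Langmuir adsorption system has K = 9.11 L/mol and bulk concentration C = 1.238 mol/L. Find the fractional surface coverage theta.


Langmuir isotherm: theta = K*C / (1 + K*C)
K*C = 9.11 * 1.238 = 11.27818
theta = 11.27818 / (1 + 11.27818) = 11.27818 / 12.27818
theta = 0.9186

0.9186


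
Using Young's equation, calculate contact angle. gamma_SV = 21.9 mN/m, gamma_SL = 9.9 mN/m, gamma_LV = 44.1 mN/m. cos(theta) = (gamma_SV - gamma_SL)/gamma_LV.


cos(theta) = (gamma_SV - gamma_SL) / gamma_LV
cos(theta) = (21.9 - 9.9) / 44.1
cos(theta) = 0.272109
theta = arccos(0.272109) = 74.21 degrees

74.21
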